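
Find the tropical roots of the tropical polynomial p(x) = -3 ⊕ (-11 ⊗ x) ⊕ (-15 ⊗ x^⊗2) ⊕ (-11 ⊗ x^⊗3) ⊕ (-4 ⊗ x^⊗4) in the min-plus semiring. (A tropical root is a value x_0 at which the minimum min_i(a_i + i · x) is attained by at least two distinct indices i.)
Roots: {-7, -4, 4, 8}

Each tropical root is a break point of the lower envelope of the lines y = a_i + i · x (there are 5 lines, with slopes 0, 1, ..., 4). Only the lines that attain the minimum somewhere contribute to roots; other lines are dominated. Here the surviving (envelope) indices are i = 4, i = 3, i = 2, i = 1, i = 0.
Intersections between consecutive envelope lines give the roots: for adjacent envelope indices i < j the intersection is x = (a_i − a_j) / (j − i). Reading off the sorted break points: {-7, -4, 4, 8}.
Verification: at each break x_0, at least two indices attain the minimum of min_i(a_i + i · x_0).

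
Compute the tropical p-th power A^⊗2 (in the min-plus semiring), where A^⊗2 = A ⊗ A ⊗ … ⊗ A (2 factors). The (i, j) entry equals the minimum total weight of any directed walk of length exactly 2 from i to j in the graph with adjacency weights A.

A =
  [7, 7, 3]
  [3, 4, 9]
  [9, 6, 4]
A^⊗2 =
  [10, 9, 7]
  [7, 8, 6]
  [9, 10, 8]

Each entry (A^⊗2)_ij equals the minimum over all length-2 walks i = v_0 → v_1 → … → v_2 = j of Σ_t A[v_t][v_{t+1}]. For example, for (i, j) = (0, 2) we minimise over 3 possible intermediate vertex sequences; the minimum is 7, attained along the walk 0 → 2 → 2.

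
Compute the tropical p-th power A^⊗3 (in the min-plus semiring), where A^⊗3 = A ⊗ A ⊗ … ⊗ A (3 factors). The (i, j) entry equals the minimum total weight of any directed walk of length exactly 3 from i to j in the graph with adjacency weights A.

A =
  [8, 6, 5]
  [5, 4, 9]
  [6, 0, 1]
A^⊗3 =
  [10, 6, 7]
  [13, 10, 11]
  [6, 2, 3]

Each entry (A^⊗3)_ij equals the minimum over all length-3 walks i = v_0 → v_1 → … → v_3 = j of Σ_t A[v_t][v_{t+1}]. For example, for (i, j) = (0, 2) we minimise over 9 possible intermediate vertex sequences; the minimum is 7, attained along the walk 0 → 2 → 2 → 2.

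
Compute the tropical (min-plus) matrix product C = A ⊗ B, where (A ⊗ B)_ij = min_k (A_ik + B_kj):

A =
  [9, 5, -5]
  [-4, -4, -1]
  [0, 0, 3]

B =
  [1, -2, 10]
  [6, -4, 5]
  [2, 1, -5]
A ⊗ B =
  [-3, -4, -10]
  [-3, -8, -6]
  [1, -4, -2]

Apply the min-plus product entry-by-entry:
  C[0][0] = min over k of (A[0][0] + B[0][0] = 9 + 1 = 10, A[0][1] + B[1][0] = 5 + 6 = 11, A[0][2] + B[2][0] = -5 + 2 = -3) = -3 (attained at k = 2)
  C[0][1] = min over k of (A[0][0] + B[0][1] = 9 + -2 = 7, A[0][1] + B[1][1] = 5 + -4 = 1, A[0][2] + B[2][1] = -5 + 1 = -4) = -4 (attained at k = 2)
  C[0][2] = min over k of (A[0][0] + B[0][2] = 9 + 10 = 19, A[0][1] + B[1][2] = 5 + 5 = 10, A[0][2] + B[2][2] = -5 + -5 = -10) = -10 (attained at k = 2)
  C[1][0] = min over k of (A[1][0] + B[0][0] = -4 + 1 = -3, A[1][1] + B[1][0] = -4 + 6 = 2, A[1][2] + B[2][0] = -1 + 2 = 1) = -3 (attained at k = 0)
  C[1][1] = min over k of (A[1][0] + B[0][1] = -4 + -2 = -6, A[1][1] + B[1][1] = -4 + -4 = -8, A[1][2] + B[2][1] = -1 + 1 = 0) = -8 (attained at k = 1)
  C[1][2] = min over k of (A[1][0] + B[0][2] = -4 + 10 = 6, A[1][1] + B[1][2] = -4 + 5 = 1, A[1][2] + B[2][2] = -1 + -5 = -6) = -6 (attained at k = 2)
  C[2][0] = min over k of (A[2][0] + B[0][0] = 0 + 1 = 1, A[2][1] + B[1][0] = 0 + 6 = 6, A[2][2] + B[2][0] = 3 + 2 = 5) = 1 (attained at k = 0)
  C[2][1] = min over k of (A[2][0] + B[0][1] = 0 + -2 = -2, A[2][1] + B[1][1] = 0 + -4 = -4, A[2][2] + B[2][1] = 3 + 1 = 4) = -4 (attained at k = 1)
  C[2][2] = min over k of (A[2][0] + B[0][2] = 0 + 10 = 10, A[2][1] + B[1][2] = 0 + 5 = 5, A[2][2] + B[2][2] = 3 + -5 = -2) = -2 (attained at k = 2)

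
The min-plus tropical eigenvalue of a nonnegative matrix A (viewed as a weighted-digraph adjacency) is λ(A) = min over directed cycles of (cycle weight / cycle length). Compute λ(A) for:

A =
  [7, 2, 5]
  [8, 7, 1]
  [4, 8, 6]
λ(A) = 7/3

Enumerate directed cycles and compute their means (weight / length). Sample:
  cycle 0 → 0: weight = 7, length = 1, mean = 7/1 ≈ 7.000
  cycle 1 → 1: weight = 7, length = 1, mean = 7/1 ≈ 7.000
  cycle 2 → 2: weight = 6, length = 1, mean = 6/1 ≈ 6.000
  cycle 0 → 1 → 0: weight = 10, length = 2, mean = 10/2 ≈ 5.000
  cycle 0 → 2 → 0: weight = 9, length = 2, mean = 9/2 ≈ 4.500
  cycle 1 → 0 → 1: weight = 10, length = 2, mean = 10/2 ≈ 5.000
Minimum mean = 2.333, attained e.g. along the cycle 0 → 1 → 2 → 0 with weight 7 and length 3. So λ(A) = 7/3 = 7/3.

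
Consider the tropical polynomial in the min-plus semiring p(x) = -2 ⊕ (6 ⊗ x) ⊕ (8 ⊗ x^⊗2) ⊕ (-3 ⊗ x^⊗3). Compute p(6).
p(6) = -2

A tropical monomial a ⊗ x^⊗i evaluates to a + i · x. Evaluating each term at x = 6:
  Term 0 contributes -2 + 0 · 6 = -2
  Term 1 contributes 6 + 1 · 6 = 12
  Term 2 contributes 8 + 2 · 6 = 20
  Term 3 contributes -3 + 3 · 6 = 15
p(6) = ⊕ of these = min[-2, 12, 20, 15] = -2.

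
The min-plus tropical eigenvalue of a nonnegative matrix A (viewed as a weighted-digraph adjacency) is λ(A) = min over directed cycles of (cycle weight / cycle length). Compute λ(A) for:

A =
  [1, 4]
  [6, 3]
λ(A) = 1

Enumerate directed cycles and compute their means (weight / length). Sample:
  cycle 0 → 0: weight = 1, length = 1, mean = 1/1 ≈ 1.000
  cycle 1 → 1: weight = 3, length = 1, mean = 3/1 ≈ 3.000
  cycle 0 → 1 → 0: weight = 10, length = 2, mean = 10/2 ≈ 5.000
  cycle 1 → 0 → 1: weight = 10, length = 2, mean = 10/2 ≈ 5.000
Minimum mean = 1.000, attained e.g. along the cycle 0 → 0 with weight 1 and length 1. So λ(A) = 1/1 = 1.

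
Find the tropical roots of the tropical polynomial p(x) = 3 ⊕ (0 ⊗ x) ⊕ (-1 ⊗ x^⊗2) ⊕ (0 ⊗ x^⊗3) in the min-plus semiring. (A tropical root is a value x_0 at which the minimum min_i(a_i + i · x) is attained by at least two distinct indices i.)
Roots: {-1, 1, 3}

Each tropical root is a break point of the lower envelope of the lines y = a_i + i · x (there are 4 lines, with slopes 0, 1, ..., 3). Only the lines that attain the minimum somewhere contribute to roots; other lines are dominated. Here the surviving (envelope) indices are i = 3, i = 2, i = 1, i = 0.
Intersections between consecutive envelope lines give the roots: for adjacent envelope indices i < j the intersection is x = (a_i − a_j) / (j − i). Reading off the sorted break points: {-1, 1, 3}.
Verification: at each break x_0, at least two indices attain the minimum of min_i(a_i + i · x_0).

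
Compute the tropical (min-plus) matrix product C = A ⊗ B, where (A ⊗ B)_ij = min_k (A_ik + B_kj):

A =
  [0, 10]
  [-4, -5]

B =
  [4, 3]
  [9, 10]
A ⊗ B =
  [4, 3]
  [0, -1]

Apply the min-plus product entry-by-entry:
  C[0][0] = min over k of (A[0][0] + B[0][0] = 0 + 4 = 4, A[0][1] + B[1][0] = 10 + 9 = 19) = 4 (attained at k = 0)
  C[0][1] = min over k of (A[0][0] + B[0][1] = 0 + 3 = 3, A[0][1] + B[1][1] = 10 + 10 = 20) = 3 (attained at k = 0)
  C[1][0] = min over k of (A[1][0] + B[0][0] = -4 + 4 = 0, A[1][1] + B[1][0] = -5 + 9 = 4) = 0 (attained at k = 0)
  C[1][1] = min over k of (A[1][0] + B[0][1] = -4 + 3 = -1, A[1][1] + B[1][1] = -5 + 10 = 5) = -1 (attained at k = 0)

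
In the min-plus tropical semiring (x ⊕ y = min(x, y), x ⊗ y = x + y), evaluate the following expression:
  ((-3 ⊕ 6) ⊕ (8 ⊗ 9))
((-3 ⊕ 6) ⊕ (8 ⊗ 9)) = -3

Expand innermost to outermost. Recall ⊕ takes the minimum of its arguments and ⊗ takes their sum. Working out the expression ((-3 ⊕ 6) ⊕ (8 ⊗ 9)) gives -3.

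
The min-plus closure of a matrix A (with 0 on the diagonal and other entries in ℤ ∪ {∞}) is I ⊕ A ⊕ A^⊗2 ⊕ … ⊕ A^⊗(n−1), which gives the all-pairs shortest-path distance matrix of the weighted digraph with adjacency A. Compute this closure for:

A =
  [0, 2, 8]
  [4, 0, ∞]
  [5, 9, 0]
Closure =
  [0, 2, 8]
  [4, 0, 12]
  [5, 7, 0]

This is the Floyd-Warshall all-pairs shortest-path computation. For each intermediate vertex k = 0, 1, …, 2, update dist[i][j] ← min(dist[i][j], dist[i][k] + dist[k][j]). The final matrix gives, for each (i, j), the minimum total weight of any directed path from i to j (possibly empty when i = j).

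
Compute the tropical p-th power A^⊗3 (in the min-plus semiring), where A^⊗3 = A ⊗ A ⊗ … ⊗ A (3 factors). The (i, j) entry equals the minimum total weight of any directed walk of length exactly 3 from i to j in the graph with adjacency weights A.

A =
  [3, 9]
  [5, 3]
A^⊗3 =
  [9, 15]
  [11, 9]

Each entry (A^⊗3)_ij equals the minimum over all length-3 walks i = v_0 → v_1 → … → v_3 = j of Σ_t A[v_t][v_{t+1}]. For example, for (i, j) = (0, 1) we minimise over 4 possible intermediate vertex sequences; the minimum is 15, attained along the walk 0 → 0 → 0 → 1.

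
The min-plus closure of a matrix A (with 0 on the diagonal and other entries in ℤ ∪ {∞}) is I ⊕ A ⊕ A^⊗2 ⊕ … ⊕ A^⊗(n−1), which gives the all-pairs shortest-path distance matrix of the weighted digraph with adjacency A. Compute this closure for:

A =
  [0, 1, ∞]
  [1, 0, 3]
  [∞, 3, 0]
Closure =
  [0, 1, 4]
  [1, 0, 3]
  [4, 3, 0]

This is the Floyd-Warshall all-pairs shortest-path computation. For each intermediate vertex k = 0, 1, …, 2, update dist[i][j] ← min(dist[i][j], dist[i][k] + dist[k][j]). The final matrix gives, for each (i, j), the minimum total weight of any directed path from i to j (possibly empty when i = j).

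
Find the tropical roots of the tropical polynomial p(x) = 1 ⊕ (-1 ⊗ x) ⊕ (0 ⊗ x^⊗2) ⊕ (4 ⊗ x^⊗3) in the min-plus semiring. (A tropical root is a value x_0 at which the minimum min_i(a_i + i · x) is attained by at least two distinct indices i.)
Roots: {-4, -1, 2}

Each tropical root is a break point of the lower envelope of the lines y = a_i + i · x (there are 4 lines, with slopes 0, 1, ..., 3). Only the lines that attain the minimum somewhere contribute to roots; other lines are dominated. Here the surviving (envelope) indices are i = 3, i = 2, i = 1, i = 0.
Intersections between consecutive envelope lines give the roots: for adjacent envelope indices i < j the intersection is x = (a_i − a_j) / (j − i). Reading off the sorted break points: {-4, -1, 2}.
Verification: at each break x_0, at least two indices attain the minimum of min_i(a_i + i · x_0).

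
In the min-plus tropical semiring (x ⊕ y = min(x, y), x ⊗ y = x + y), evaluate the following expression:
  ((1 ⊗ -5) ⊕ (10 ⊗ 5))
((1 ⊗ -5) ⊕ (10 ⊗ 5)) = -4

Expand innermost to outermost. Recall ⊕ takes the minimum of its arguments and ⊗ takes their sum. Working out the expression ((1 ⊗ -5) ⊕ (10 ⊗ 5)) gives -4.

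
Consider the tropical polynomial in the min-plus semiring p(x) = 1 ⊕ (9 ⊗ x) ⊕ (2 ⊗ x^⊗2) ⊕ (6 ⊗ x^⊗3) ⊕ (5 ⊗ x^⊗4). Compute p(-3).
p(-3) = -7

A tropical monomial a ⊗ x^⊗i evaluates to a + i · x. Evaluating each term at x = -3:
  Term 0 contributes 1 + 0 · -3 = 1
  Term 1 contributes 9 + 1 · -3 = 6
  Term 2 contributes 2 + 2 · -3 = -4
  Term 3 contributes 6 + 3 · -3 = -3
  Term 4 contributes 5 + 4 · -3 = -7
p(-3) = ⊕ of these = min[1, 6, -4, -3, -7] = -7.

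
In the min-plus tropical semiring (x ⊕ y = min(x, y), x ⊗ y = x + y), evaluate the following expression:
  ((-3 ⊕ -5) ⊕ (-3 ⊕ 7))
((-3 ⊕ -5) ⊕ (-3 ⊕ 7)) = -5

Expand innermost to outermost. Recall ⊕ takes the minimum of its arguments and ⊗ takes their sum. Working out the expression ((-3 ⊕ -5) ⊕ (-3 ⊕ 7)) gives -5.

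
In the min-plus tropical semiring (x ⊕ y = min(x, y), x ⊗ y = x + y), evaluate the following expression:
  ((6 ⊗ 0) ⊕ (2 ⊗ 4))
((6 ⊗ 0) ⊕ (2 ⊗ 4)) = 6

Expand innermost to outermost. Recall ⊕ takes the minimum of its arguments and ⊗ takes their sum. Working out the expression ((6 ⊗ 0) ⊕ (2 ⊗ 4)) gives 6.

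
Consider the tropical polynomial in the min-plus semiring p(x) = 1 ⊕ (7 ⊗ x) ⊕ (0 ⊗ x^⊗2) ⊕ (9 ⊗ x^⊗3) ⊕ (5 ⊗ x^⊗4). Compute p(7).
p(7) = 1

A tropical monomial a ⊗ x^⊗i evaluates to a + i · x. Evaluating each term at x = 7:
  Term 0 contributes 1 + 0 · 7 = 1
  Term 1 contributes 7 + 1 · 7 = 14
  Term 2 contributes 0 + 2 · 7 = 14
  Term 3 contributes 9 + 3 · 7 = 30
  Term 4 contributes 5 + 4 · 7 = 33
p(7) = ⊕ of these = min[1, 14, 14, 30, 33] = 1.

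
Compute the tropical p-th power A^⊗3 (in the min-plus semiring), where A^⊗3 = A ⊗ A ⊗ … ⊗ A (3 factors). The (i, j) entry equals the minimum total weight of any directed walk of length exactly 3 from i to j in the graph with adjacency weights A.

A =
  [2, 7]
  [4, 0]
A^⊗3 =
  [6, 7]
  [4, 0]

Each entry (A^⊗3)_ij equals the minimum over all length-3 walks i = v_0 → v_1 → … → v_3 = j of Σ_t A[v_t][v_{t+1}]. For example, for (i, j) = (0, 1) we minimise over 4 possible intermediate vertex sequences; the minimum is 7, attained along the walk 0 → 1 → 1 → 1.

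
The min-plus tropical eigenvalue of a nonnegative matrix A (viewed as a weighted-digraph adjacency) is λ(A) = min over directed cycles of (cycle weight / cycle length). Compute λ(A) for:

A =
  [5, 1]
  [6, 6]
λ(A) = 7/2

Enumerate directed cycles and compute their means (weight / length). Sample:
  cycle 0 → 0: weight = 5, length = 1, mean = 5/1 ≈ 5.000
  cycle 1 → 1: weight = 6, length = 1, mean = 6/1 ≈ 6.000
  cycle 0 → 1 → 0: weight = 7, length = 2, mean = 7/2 ≈ 3.500
  cycle 1 → 0 → 1: weight = 7, length = 2, mean = 7/2 ≈ 3.500
Minimum mean = 3.500, attained e.g. along the cycle 0 → 1 → 0 with weight 7 and length 2. So λ(A) = 7/2 = 7/2.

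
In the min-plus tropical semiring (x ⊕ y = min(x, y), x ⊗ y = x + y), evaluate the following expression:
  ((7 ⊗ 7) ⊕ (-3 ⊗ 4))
((7 ⊗ 7) ⊕ (-3 ⊗ 4)) = 1

Expand innermost to outermost. Recall ⊕ takes the minimum of its arguments and ⊗ takes their sum. Working out the expression ((7 ⊗ 7) ⊕ (-3 ⊗ 4)) gives 1.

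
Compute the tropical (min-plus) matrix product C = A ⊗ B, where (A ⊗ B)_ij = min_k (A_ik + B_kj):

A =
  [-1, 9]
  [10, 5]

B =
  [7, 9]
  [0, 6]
A ⊗ B =
  [6, 8]
  [5, 11]

Apply the min-plus product entry-by-entry:
  C[0][0] = min over k of (A[0][0] + B[0][0] = -1 + 7 = 6, A[0][1] + B[1][0] = 9 + 0 = 9) = 6 (attained at k = 0)
  C[0][1] = min over k of (A[0][0] + B[0][1] = -1 + 9 = 8, A[0][1] + B[1][1] = 9 + 6 = 15) = 8 (attained at k = 0)
  C[1][0] = min over k of (A[1][0] + B[0][0] = 10 + 7 = 17, A[1][1] + B[1][0] = 5 + 0 = 5) = 5 (attained at k = 1)
  C[1][1] = min over k of (A[1][0] + B[0][1] = 10 + 9 = 19, A[1][1] + B[1][1] = 5 + 6 = 11) = 11 (attained at k = 1)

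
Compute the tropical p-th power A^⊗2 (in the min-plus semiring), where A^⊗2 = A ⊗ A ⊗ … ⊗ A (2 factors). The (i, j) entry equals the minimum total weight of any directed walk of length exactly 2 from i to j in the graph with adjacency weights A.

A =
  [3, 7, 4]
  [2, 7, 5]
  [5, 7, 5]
A^⊗2 =
  [6, 10, 7]
  [5, 9, 6]
  [8, 12, 9]

Each entry (A^⊗2)_ij equals the minimum over all length-2 walks i = v_0 → v_1 → … → v_2 = j of Σ_t A[v_t][v_{t+1}]. For example, for (i, j) = (0, 2) we minimise over 3 possible intermediate vertex sequences; the minimum is 7, attained along the walk 0 → 0 → 2.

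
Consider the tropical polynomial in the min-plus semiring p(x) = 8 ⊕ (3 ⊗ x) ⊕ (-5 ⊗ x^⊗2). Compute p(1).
p(1) = -3

A tropical monomial a ⊗ x^⊗i evaluates to a + i · x. Evaluating each term at x = 1:
  Term 0 contributes 8 + 0 · 1 = 8
  Term 1 contributes 3 + 1 · 1 = 4
  Term 2 contributes -5 + 2 · 1 = -3
p(1) = ⊕ of these = min[8, 4, -3] = -3.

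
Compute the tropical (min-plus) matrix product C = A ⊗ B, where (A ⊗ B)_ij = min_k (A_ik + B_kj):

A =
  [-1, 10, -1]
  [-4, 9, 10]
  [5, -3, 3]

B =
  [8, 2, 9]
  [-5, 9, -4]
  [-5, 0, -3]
A ⊗ B =
  [-6, -1, -4]
  [4, -2, 5]
  [-8, 3, -7]

Apply the min-plus product entry-by-entry:
  C[0][0] = min over k of (A[0][0] + B[0][0] = -1 + 8 = 7, A[0][1] + B[1][0] = 10 + -5 = 5, A[0][2] + B[2][0] = -1 + -5 = -6) = -6 (attained at k = 2)
  C[0][1] = min over k of (A[0][0] + B[0][1] = -1 + 2 = 1, A[0][1] + B[1][1] = 10 + 9 = 19, A[0][2] + B[2][1] = -1 + 0 = -1) = -1 (attained at k = 2)
  C[0][2] = min over k of (A[0][0] + B[0][2] = -1 + 9 = 8, A[0][1] + B[1][2] = 10 + -4 = 6, A[0][2] + B[2][2] = -1 + -3 = -4) = -4 (attained at k = 2)
  C[1][0] = min over k of (A[1][0] + B[0][0] = -4 + 8 = 4, A[1][1] + B[1][0] = 9 + -5 = 4, A[1][2] + B[2][0] = 10 + -5 = 5) = 4 (attained at k = 0)
  C[1][1] = min over k of (A[1][0] + B[0][1] = -4 + 2 = -2, A[1][1] + B[1][1] = 9 + 9 = 18, A[1][2] + B[2][1] = 10 + 0 = 10) = -2 (attained at k = 0)
  C[1][2] = min over k of (A[1][0] + B[0][2] = -4 + 9 = 5, A[1][1] + B[1][2] = 9 + -4 = 5, A[1][2] + B[2][2] = 10 + -3 = 7) = 5 (attained at k = 0)
  C[2][0] = min over k of (A[2][0] + B[0][0] = 5 + 8 = 13, A[2][1] + B[1][0] = -3 + -5 = -8, A[2][2] + B[2][0] = 3 + -5 = -2) = -8 (attained at k = 1)
  C[2][1] = min over k of (A[2][0] + B[0][1] = 5 + 2 = 7, A[2][1] + B[1][1] = -3 + 9 = 6, A[2][2] + B[2][1] = 3 + 0 = 3) = 3 (attained at k = 2)
  C[2][2] = min over k of (A[2][0] + B[0][2] = 5 + 9 = 14, A[2][1] + B[1][2] = -3 + -4 = -7, A[2][2] + B[2][2] = 3 + -3 = 0) = -7 (attained at k = 1)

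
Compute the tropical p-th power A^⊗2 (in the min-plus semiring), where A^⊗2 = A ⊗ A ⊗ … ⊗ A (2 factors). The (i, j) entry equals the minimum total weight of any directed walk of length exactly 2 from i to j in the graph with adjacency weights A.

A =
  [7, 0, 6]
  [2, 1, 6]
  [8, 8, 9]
A^⊗2 =
  [2, 1, 6]
  [3, 2, 7]
  [10, 8, 14]

Each entry (A^⊗2)_ij equals the minimum over all length-2 walks i = v_0 → v_1 → … → v_2 = j of Σ_t A[v_t][v_{t+1}]. For example, for (i, j) = (0, 2) we minimise over 3 possible intermediate vertex sequences; the minimum is 6, attained along the walk 0 → 1 → 2.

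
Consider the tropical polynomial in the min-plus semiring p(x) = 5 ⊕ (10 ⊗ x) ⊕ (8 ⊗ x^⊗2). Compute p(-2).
p(-2) = 4

A tropical monomial a ⊗ x^⊗i evaluates to a + i · x. Evaluating each term at x = -2:
  Term 0 contributes 5 + 0 · -2 = 5
  Term 1 contributes 10 + 1 · -2 = 8
  Term 2 contributes 8 + 2 · -2 = 4
p(-2) = ⊕ of these = min[5, 8, 4] = 4.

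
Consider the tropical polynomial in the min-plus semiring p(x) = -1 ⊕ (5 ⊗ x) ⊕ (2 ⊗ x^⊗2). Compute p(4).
p(4) = -1

A tropical monomial a ⊗ x^⊗i evaluates to a + i · x. Evaluating each term at x = 4:
  Term 0 contributes -1 + 0 · 4 = -1
  Term 1 contributes 5 + 1 · 4 = 9
  Term 2 contributes 2 + 2 · 4 = 10
p(4) = ⊕ of these = min[-1, 9, 10] = -1.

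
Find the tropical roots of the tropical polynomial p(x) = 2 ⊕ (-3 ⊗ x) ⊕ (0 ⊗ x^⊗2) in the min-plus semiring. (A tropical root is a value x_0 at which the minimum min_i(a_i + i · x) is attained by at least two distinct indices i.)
Roots: {-3, 5}

Each tropical root is a break point of the lower envelope of the lines y = a_i + i · x (there are 3 lines, with slopes 0, 1, ..., 2). Only the lines that attain the minimum somewhere contribute to roots; other lines are dominated. Here the surviving (envelope) indices are i = 2, i = 1, i = 0.
Intersections between consecutive envelope lines give the roots: for adjacent envelope indices i < j the intersection is x = (a_i − a_j) / (j − i). Reading off the sorted break points: {-3, 5}.
Verification: at each break x_0, at least two indices attain the minimum of min_i(a_i + i · x_0).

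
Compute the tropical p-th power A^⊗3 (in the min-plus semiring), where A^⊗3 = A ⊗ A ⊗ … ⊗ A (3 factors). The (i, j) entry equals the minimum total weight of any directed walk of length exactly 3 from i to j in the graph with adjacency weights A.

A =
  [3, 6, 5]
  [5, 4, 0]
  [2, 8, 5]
A^⊗3 =
  [8, 12, 9]
  [5, 8, 7]
  [8, 11, 8]

Each entry (A^⊗3)_ij equals the minimum over all length-3 walks i = v_0 → v_1 → … → v_3 = j of Σ_t A[v_t][v_{t+1}]. For example, for (i, j) = (0, 2) we minimise over 9 possible intermediate vertex sequences; the minimum is 9, attained along the walk 0 → 0 → 1 → 2.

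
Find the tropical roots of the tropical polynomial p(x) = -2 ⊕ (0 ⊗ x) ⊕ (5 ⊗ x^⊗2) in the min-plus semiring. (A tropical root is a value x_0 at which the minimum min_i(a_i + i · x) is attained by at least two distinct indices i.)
Roots: {-5, -2}

Each tropical root is a break point of the lower envelope of the lines y = a_i + i · x (there are 3 lines, with slopes 0, 1, ..., 2). Only the lines that attain the minimum somewhere contribute to roots; other lines are dominated. Here the surviving (envelope) indices are i = 2, i = 1, i = 0.
Intersections between consecutive envelope lines give the roots: for adjacent envelope indices i < j the intersection is x = (a_i − a_j) / (j − i). Reading off the sorted break points: {-5, -2}.
Verification: at each break x_0, at least two indices attain the minimum of min_i(a_i + i · x_0).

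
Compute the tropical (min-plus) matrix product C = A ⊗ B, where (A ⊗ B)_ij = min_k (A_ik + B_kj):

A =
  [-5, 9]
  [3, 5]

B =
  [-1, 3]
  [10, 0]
A ⊗ B =
  [-6, -2]
  [2, 5]

Apply the min-plus product entry-by-entry:
  C[0][0] = min over k of (A[0][0] + B[0][0] = -5 + -1 = -6, A[0][1] + B[1][0] = 9 + 10 = 19) = -6 (attained at k = 0)
  C[0][1] = min over k of (A[0][0] + B[0][1] = -5 + 3 = -2, A[0][1] + B[1][1] = 9 + 0 = 9) = -2 (attained at k = 0)
  C[1][0] = min over k of (A[1][0] + B[0][0] = 3 + -1 = 2, A[1][1] + B[1][0] = 5 + 10 = 15) = 2 (attained at k = 0)
  C[1][1] = min over k of (A[1][0] + B[0][1] = 3 + 3 = 6, A[1][1] + B[1][1] = 5 + 0 = 5) = 5 (attained at k = 1)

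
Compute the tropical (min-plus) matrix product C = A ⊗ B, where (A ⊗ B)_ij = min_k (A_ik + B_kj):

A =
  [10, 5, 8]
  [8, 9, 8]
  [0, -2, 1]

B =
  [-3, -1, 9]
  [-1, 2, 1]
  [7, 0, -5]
A ⊗ B =
  [4, 7, 3]
  [5, 7, 3]
  [-3, -1, -4]

Apply the min-plus product entry-by-entry:
  C[0][0] = min over k of (A[0][0] + B[0][0] = 10 + -3 = 7, A[0][1] + B[1][0] = 5 + -1 = 4, A[0][2] + B[2][0] = 8 + 7 = 15) = 4 (attained at k = 1)
  C[0][1] = min over k of (A[0][0] + B[0][1] = 10 + -1 = 9, A[0][1] + B[1][1] = 5 + 2 = 7, A[0][2] + B[2][1] = 8 + 0 = 8) = 7 (attained at k = 1)
  C[0][2] = min over k of (A[0][0] + B[0][2] = 10 + 9 = 19, A[0][1] + B[1][2] = 5 + 1 = 6, A[0][2] + B[2][2] = 8 + -5 = 3) = 3 (attained at k = 2)
  C[1][0] = min over k of (A[1][0] + B[0][0] = 8 + -3 = 5, A[1][1] + B[1][0] = 9 + -1 = 8, A[1][2] + B[2][0] = 8 + 7 = 15) = 5 (attained at k = 0)
  C[1][1] = min over k of (A[1][0] + B[0][1] = 8 + -1 = 7, A[1][1] + B[1][1] = 9 + 2 = 11, A[1][2] + B[2][1] = 8 + 0 = 8) = 7 (attained at k = 0)
  C[1][2] = min over k of (A[1][0] + B[0][2] = 8 + 9 = 17, A[1][1] + B[1][2] = 9 + 1 = 10, A[1][2] + B[2][2] = 8 + -5 = 3) = 3 (attained at k = 2)
  C[2][0] = min over k of (A[2][0] + B[0][0] = 0 + -3 = -3, A[2][1] + B[1][0] = -2 + -1 = -3, A[2][2] + B[2][0] = 1 + 7 = 8) = -3 (attained at k = 0)
  C[2][1] = min over k of (A[2][0] + B[0][1] = 0 + -1 = -1, A[2][1] + B[1][1] = -2 + 2 = 0, A[2][2] + B[2][1] = 1 + 0 = 1) = -1 (attained at k = 0)
  C[2][2] = min over k of (A[2][0] + B[0][2] = 0 + 9 = 9, A[2][1] + B[1][2] = -2 + 1 = -1, A[2][2] + B[2][2] = 1 + -5 = -4) = -4 (attained at k = 2)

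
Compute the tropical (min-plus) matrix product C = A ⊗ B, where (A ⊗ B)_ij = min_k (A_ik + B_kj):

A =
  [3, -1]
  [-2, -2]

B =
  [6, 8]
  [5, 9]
A ⊗ B =
  [4, 8]
  [3, 6]

Apply the min-plus product entry-by-entry:
  C[0][0] = min over k of (A[0][0] + B[0][0] = 3 + 6 = 9, A[0][1] + B[1][0] = -1 + 5 = 4) = 4 (attained at k = 1)
  C[0][1] = min over k of (A[0][0] + B[0][1] = 3 + 8 = 11, A[0][1] + B[1][1] = -1 + 9 = 8) = 8 (attained at k = 1)
  C[1][0] = min over k of (A[1][0] + B[0][0] = -2 + 6 = 4, A[1][1] + B[1][0] = -2 + 5 = 3) = 3 (attained at k = 1)
  C[1][1] = min over k of (A[1][0] + B[0][1] = -2 + 8 = 6, A[1][1] + B[1][1] = -2 + 9 = 7) = 6 (attained at k = 0)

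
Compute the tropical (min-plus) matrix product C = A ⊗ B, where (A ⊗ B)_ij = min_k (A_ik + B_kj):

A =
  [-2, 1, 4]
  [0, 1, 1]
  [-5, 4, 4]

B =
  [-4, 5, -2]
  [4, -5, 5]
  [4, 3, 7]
A ⊗ B =
  [-6, -4, -4]
  [-4, -4, -2]
  [-9, -1, -7]

Apply the min-plus product entry-by-entry:
  C[0][0] = min over k of (A[0][0] + B[0][0] = -2 + -4 = -6, A[0][1] + B[1][0] = 1 + 4 = 5, A[0][2] + B[2][0] = 4 + 4 = 8) = -6 (attained at k = 0)
  C[0][1] = min over k of (A[0][0] + B[0][1] = -2 + 5 = 3, A[0][1] + B[1][1] = 1 + -5 = -4, A[0][2] + B[2][1] = 4 + 3 = 7) = -4 (attained at k = 1)
  C[0][2] = min over k of (A[0][0] + B[0][2] = -2 + -2 = -4, A[0][1] + B[1][2] = 1 + 5 = 6, A[0][2] + B[2][2] = 4 + 7 = 11) = -4 (attained at k = 0)
  C[1][0] = min over k of (A[1][0] + B[0][0] = 0 + -4 = -4, A[1][1] + B[1][0] = 1 + 4 = 5, A[1][2] + B[2][0] = 1 + 4 = 5) = -4 (attained at k = 0)
  C[1][1] = min over k of (A[1][0] + B[0][1] = 0 + 5 = 5, A[1][1] + B[1][1] = 1 + -5 = -4, A[1][2] + B[2][1] = 1 + 3 = 4) = -4 (attained at k = 1)
  C[1][2] = min over k of (A[1][0] + B[0][2] = 0 + -2 = -2, A[1][1] + B[1][2] = 1 + 5 = 6, A[1][2] + B[2][2] = 1 + 7 = 8) = -2 (attained at k = 0)
  C[2][0] = min over k of (A[2][0] + B[0][0] = -5 + -4 = -9, A[2][1] + B[1][0] = 4 + 4 = 8, A[2][2] + B[2][0] = 4 + 4 = 8) = -9 (attained at k = 0)
  C[2][1] = min over k of (A[2][0] + B[0][1] = -5 + 5 = 0, A[2][1] + B[1][1] = 4 + -5 = -1, A[2][2] + B[2][1] = 4 + 3 = 7) = -1 (attained at k = 1)
  C[2][2] = min over k of (A[2][0] + B[0][2] = -5 + -2 = -7, A[2][1] + B[1][2] = 4 + 5 = 9, A[2][2] + B[2][2] = 4 + 7 = 11) = -7 (attained at k = 0)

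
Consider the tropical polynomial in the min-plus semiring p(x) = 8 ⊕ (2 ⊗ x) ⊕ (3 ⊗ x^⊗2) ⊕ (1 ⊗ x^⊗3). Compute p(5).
p(5) = 7

A tropical monomial a ⊗ x^⊗i evaluates to a + i · x. Evaluating each term at x = 5:
  Term 0 contributes 8 + 0 · 5 = 8
  Term 1 contributes 2 + 1 · 5 = 7
  Term 2 contributes 3 + 2 · 5 = 13
  Term 3 contributes 1 + 3 · 5 = 16
p(5) = ⊕ of these = min[8, 7, 13, 16] = 7.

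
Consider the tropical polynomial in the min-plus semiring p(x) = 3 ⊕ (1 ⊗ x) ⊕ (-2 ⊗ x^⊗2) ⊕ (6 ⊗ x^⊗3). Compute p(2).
p(2) = 2

A tropical monomial a ⊗ x^⊗i evaluates to a + i · x. Evaluating each term at x = 2:
  Term 0 contributes 3 + 0 · 2 = 3
  Term 1 contributes 1 + 1 · 2 = 3
  Term 2 contributes -2 + 2 · 2 = 2
  Term 3 contributes 6 + 3 · 2 = 12
p(2) = ⊕ of these = min[3, 3, 2, 12] = 2.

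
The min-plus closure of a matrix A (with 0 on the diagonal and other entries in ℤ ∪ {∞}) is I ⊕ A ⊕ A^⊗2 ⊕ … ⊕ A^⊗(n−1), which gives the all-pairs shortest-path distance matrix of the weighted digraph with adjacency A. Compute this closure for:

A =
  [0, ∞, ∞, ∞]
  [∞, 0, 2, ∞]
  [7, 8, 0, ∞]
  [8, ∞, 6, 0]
Closure =
  [0, ∞, ∞, ∞]
  [9, 0, 2, ∞]
  [7, 8, 0, ∞]
  [8, 14, 6, 0]

This is the Floyd-Warshall all-pairs shortest-path computation. For each intermediate vertex k = 0, 1, …, 3, update dist[i][j] ← min(dist[i][j], dist[i][k] + dist[k][j]). The final matrix gives, for each (i, j), the minimum total weight of any directed path from i to j (possibly empty when i = j).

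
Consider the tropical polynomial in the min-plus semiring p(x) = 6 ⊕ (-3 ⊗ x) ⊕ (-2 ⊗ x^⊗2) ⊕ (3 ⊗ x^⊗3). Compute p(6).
p(6) = 3

A tropical monomial a ⊗ x^⊗i evaluates to a + i · x. Evaluating each term at x = 6:
  Term 0 contributes 6 + 0 · 6 = 6
  Term 1 contributes -3 + 1 · 6 = 3
  Term 2 contributes -2 + 2 · 6 = 10
  Term 3 contributes 3 + 3 · 6 = 21
p(6) = ⊕ of these = min[6, 3, 10, 21] = 3.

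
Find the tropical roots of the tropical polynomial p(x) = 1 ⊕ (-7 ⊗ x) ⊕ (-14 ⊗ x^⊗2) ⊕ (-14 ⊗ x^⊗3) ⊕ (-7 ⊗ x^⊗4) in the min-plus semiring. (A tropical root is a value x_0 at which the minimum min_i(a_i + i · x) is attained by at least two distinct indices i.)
Roots: {-7, 0, 7, 8}

Each tropical root is a break point of the lower envelope of the lines y = a_i + i · x (there are 5 lines, with slopes 0, 1, ..., 4). Only the lines that attain the minimum somewhere contribute to roots; other lines are dominated. Here the surviving (envelope) indices are i = 4, i = 3, i = 2, i = 1, i = 0.
Intersections between consecutive envelope lines give the roots: for adjacent envelope indices i < j the intersection is x = (a_i − a_j) / (j − i). Reading off the sorted break points: {-7, 0, 7, 8}.
Verification: at each break x_0, at least two indices attain the minimum of min_i(a_i + i · x_0).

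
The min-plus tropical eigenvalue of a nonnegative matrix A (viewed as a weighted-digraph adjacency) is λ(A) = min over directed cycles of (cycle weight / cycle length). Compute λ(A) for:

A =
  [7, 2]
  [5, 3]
λ(A) = 3

Enumerate directed cycles and compute their means (weight / length). Sample:
  cycle 0 → 0: weight = 7, length = 1, mean = 7/1 ≈ 7.000
  cycle 1 → 1: weight = 3, length = 1, mean = 3/1 ≈ 3.000
  cycle 0 → 1 → 0: weight = 7, length = 2, mean = 7/2 ≈ 3.500
  cycle 1 → 0 → 1: weight = 7, length = 2, mean = 7/2 ≈ 3.500
Minimum mean = 3.000, attained e.g. along the cycle 1 → 1 with weight 3 and length 1. So λ(A) = 3/1 = 3.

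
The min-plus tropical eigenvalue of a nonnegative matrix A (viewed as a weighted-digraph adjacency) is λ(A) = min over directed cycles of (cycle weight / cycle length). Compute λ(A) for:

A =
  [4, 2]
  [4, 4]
λ(A) = 3

Enumerate directed cycles and compute their means (weight / length). Sample:
  cycle 0 → 0: weight = 4, length = 1, mean = 4/1 ≈ 4.000
  cycle 1 → 1: weight = 4, length = 1, mean = 4/1 ≈ 4.000
  cycle 0 → 1 → 0: weight = 6, length = 2, mean = 6/2 ≈ 3.000
  cycle 1 → 0 → 1: weight = 6, length = 2, mean = 6/2 ≈ 3.000
Minimum mean = 3.000, attained e.g. along the cycle 0 → 1 → 0 with weight 6 and length 2. So λ(A) = 6/2 = 3.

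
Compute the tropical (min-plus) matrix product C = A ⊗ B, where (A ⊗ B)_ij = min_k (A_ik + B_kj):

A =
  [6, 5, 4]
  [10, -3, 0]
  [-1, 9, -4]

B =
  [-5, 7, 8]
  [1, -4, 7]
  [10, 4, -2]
A ⊗ B =
  [1, 1, 2]
  [-2, -7, -2]
  [-6, 0, -6]

Apply the min-plus product entry-by-entry:
  C[0][0] = min over k of (A[0][0] + B[0][0] = 6 + -5 = 1, A[0][1] + B[1][0] = 5 + 1 = 6, A[0][2] + B[2][0] = 4 + 10 = 14) = 1 (attained at k = 0)
  C[0][1] = min over k of (A[0][0] + B[0][1] = 6 + 7 = 13, A[0][1] + B[1][1] = 5 + -4 = 1, A[0][2] + B[2][1] = 4 + 4 = 8) = 1 (attained at k = 1)
  C[0][2] = min over k of (A[0][0] + B[0][2] = 6 + 8 = 14, A[0][1] + B[1][2] = 5 + 7 = 12, A[0][2] + B[2][2] = 4 + -2 = 2) = 2 (attained at k = 2)
  C[1][0] = min over k of (A[1][0] + B[0][0] = 10 + -5 = 5, A[1][1] + B[1][0] = -3 + 1 = -2, A[1][2] + B[2][0] = 0 + 10 = 10) = -2 (attained at k = 1)
  C[1][1] = min over k of (A[1][0] + B[0][1] = 10 + 7 = 17, A[1][1] + B[1][1] = -3 + -4 = -7, A[1][2] + B[2][1] = 0 + 4 = 4) = -7 (attained at k = 1)
  C[1][2] = min over k of (A[1][0] + B[0][2] = 10 + 8 = 18, A[1][1] + B[1][2] = -3 + 7 = 4, A[1][2] + B[2][2] = 0 + -2 = -2) = -2 (attained at k = 2)
  C[2][0] = min over k of (A[2][0] + B[0][0] = -1 + -5 = -6, A[2][1] + B[1][0] = 9 + 1 = 10, A[2][2] + B[2][0] = -4 + 10 = 6) = -6 (attained at k = 0)
  C[2][1] = min over k of (A[2][0] + B[0][1] = -1 + 7 = 6, A[2][1] + B[1][1] = 9 + -4 = 5, A[2][2] + B[2][1] = -4 + 4 = 0) = 0 (attained at k = 2)
  C[2][2] = min over k of (A[2][0] + B[0][2] = -1 + 8 = 7, A[2][1] + B[1][2] = 9 + 7 = 16, A[2][2] + B[2][2] = -4 + -2 = -6) = -6 (attained at k = 2)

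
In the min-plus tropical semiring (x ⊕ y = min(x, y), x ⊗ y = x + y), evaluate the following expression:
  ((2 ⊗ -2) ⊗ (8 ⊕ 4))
((2 ⊗ -2) ⊗ (8 ⊕ 4)) = 4

Expand innermost to outermost. Recall ⊕ takes the minimum of its arguments and ⊗ takes their sum. Working out the expression ((2 ⊗ -2) ⊗ (8 ⊕ 4)) gives 4.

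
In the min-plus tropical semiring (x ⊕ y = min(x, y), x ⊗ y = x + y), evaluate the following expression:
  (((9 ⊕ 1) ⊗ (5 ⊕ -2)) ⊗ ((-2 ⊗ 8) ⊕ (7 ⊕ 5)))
(((9 ⊕ 1) ⊗ (5 ⊕ -2)) ⊗ ((-2 ⊗ 8) ⊕ (7 ⊕ 5))) = 4

Expand innermost to outermost. Recall ⊕ takes the minimum of its arguments and ⊗ takes their sum. Working out the expression (((9 ⊕ 1) ⊗ (5 ⊕ -2)) ⊗ ((-2 ⊗ 8) ⊕ (7 ⊕ 5))) gives 4.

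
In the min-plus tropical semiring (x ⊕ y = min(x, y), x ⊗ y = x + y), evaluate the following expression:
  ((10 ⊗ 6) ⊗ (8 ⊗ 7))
((10 ⊗ 6) ⊗ (8 ⊗ 7)) = 31

Expand innermost to outermost. Recall ⊕ takes the minimum of its arguments and ⊗ takes their sum. Working out the expression ((10 ⊗ 6) ⊗ (8 ⊗ 7)) gives 31.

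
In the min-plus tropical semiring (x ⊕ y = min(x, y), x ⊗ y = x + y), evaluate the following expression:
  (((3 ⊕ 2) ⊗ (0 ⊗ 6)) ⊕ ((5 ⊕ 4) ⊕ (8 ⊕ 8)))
(((3 ⊕ 2) ⊗ (0 ⊗ 6)) ⊕ ((5 ⊕ 4) ⊕ (8 ⊕ 8))) = 4

Expand innermost to outermost. Recall ⊕ takes the minimum of its arguments and ⊗ takes their sum. Working out the expression (((3 ⊕ 2) ⊗ (0 ⊗ 6)) ⊕ ((5 ⊕ 4) ⊕ (8 ⊕ 8))) gives 4.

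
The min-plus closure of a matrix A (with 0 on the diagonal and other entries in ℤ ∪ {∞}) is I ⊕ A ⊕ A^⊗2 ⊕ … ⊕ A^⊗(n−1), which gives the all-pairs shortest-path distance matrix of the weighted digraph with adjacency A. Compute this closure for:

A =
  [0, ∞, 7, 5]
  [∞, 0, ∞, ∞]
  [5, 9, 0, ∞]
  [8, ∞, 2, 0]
Closure =
  [0, 16, 7, 5]
  [∞, 0, ∞, ∞]
  [5, 9, 0, 10]
  [7, 11, 2, 0]

This is the Floyd-Warshall all-pairs shortest-path computation. For each intermediate vertex k = 0, 1, …, 3, update dist[i][j] ← min(dist[i][j], dist[i][k] + dist[k][j]). The final matrix gives, for each (i, j), the minimum total weight of any directed path from i to j (possibly empty when i = j).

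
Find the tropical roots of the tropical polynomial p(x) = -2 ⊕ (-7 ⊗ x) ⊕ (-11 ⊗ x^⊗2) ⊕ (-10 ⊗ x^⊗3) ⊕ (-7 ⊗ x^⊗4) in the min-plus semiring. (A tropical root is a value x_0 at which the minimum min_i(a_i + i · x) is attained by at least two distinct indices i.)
Roots: {-3, -1, 4, 5}

Each tropical root is a break point of the lower envelope of the lines y = a_i + i · x (there are 5 lines, with slopes 0, 1, ..., 4). Only the lines that attain the minimum somewhere contribute to roots; other lines are dominated. Here the surviving (envelope) indices are i = 4, i = 3, i = 2, i = 1, i = 0.
Intersections between consecutive envelope lines give the roots: for adjacent envelope indices i < j the intersection is x = (a_i − a_j) / (j − i). Reading off the sorted break points: {-3, -1, 4, 5}.
Verification: at each break x_0, at least two indices attain the minimum of min_i(a_i + i · x_0).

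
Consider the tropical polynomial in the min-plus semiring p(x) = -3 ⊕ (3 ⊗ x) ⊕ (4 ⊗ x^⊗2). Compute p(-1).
p(-1) = -3

A tropical monomial a ⊗ x^⊗i evaluates to a + i · x. Evaluating each term at x = -1:
  Term 0 contributes -3 + 0 · -1 = -3
  Term 1 contributes 3 + 1 · -1 = 2
  Term 2 contributes 4 + 2 · -1 = 2
p(-1) = ⊕ of these = min[-3, 2, 2] = -3.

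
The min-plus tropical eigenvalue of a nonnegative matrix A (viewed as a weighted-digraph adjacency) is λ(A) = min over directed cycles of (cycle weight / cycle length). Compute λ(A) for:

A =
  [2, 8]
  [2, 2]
λ(A) = 2

Enumerate directed cycles and compute their means (weight / length). Sample:
  cycle 0 → 0: weight = 2, length = 1, mean = 2/1 ≈ 2.000
  cycle 1 → 1: weight = 2, length = 1, mean = 2/1 ≈ 2.000
  cycle 0 → 1 → 0: weight = 10, length = 2, mean = 10/2 ≈ 5.000
  cycle 1 → 0 → 1: weight = 10, length = 2, mean = 10/2 ≈ 5.000
Minimum mean = 2.000, attained e.g. along the cycle 0 → 0 with weight 2 and length 1. So λ(A) = 2/1 = 2.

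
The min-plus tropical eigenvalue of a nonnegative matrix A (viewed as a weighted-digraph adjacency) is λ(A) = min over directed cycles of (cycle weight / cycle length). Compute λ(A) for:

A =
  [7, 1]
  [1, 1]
λ(A) = 1

Enumerate directed cycles and compute their means (weight / length). Sample:
  cycle 0 → 0: weight = 7, length = 1, mean = 7/1 ≈ 7.000
  cycle 1 → 1: weight = 1, length = 1, mean = 1/1 ≈ 1.000
  cycle 0 → 1 → 0: weight = 2, length = 2, mean = 2/2 ≈ 1.000
  cycle 1 → 0 → 1: weight = 2, length = 2, mean = 2/2 ≈ 1.000
Minimum mean = 1.000, attained e.g. along the cycle 1 → 1 with weight 1 and length 1. So λ(A) = 1/1 = 1.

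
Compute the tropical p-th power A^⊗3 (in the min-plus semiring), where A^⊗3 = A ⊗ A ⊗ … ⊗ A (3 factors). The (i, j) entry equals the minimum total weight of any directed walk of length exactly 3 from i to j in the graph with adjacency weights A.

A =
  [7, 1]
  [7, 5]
A^⊗3 =
  [13, 9]
  [15, 13]

Each entry (A^⊗3)_ij equals the minimum over all length-3 walks i = v_0 → v_1 → … → v_3 = j of Σ_t A[v_t][v_{t+1}]. For example, for (i, j) = (0, 1) we minimise over 4 possible intermediate vertex sequences; the minimum is 9, attained along the walk 0 → 1 → 0 → 1.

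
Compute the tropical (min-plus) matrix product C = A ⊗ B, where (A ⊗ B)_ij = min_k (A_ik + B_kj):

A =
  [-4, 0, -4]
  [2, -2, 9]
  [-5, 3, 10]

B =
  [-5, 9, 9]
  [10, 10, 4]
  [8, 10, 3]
A ⊗ B =
  [-9, 5, -1]
  [-3, 8, 2]
  [-10, 4, 4]

Apply the min-plus product entry-by-entry:
  C[0][0] = min over k of (A[0][0] + B[0][0] = -4 + -5 = -9, A[0][1] + B[1][0] = 0 + 10 = 10, A[0][2] + B[2][0] = -4 + 8 = 4) = -9 (attained at k = 0)
  C[0][1] = min over k of (A[0][0] + B[0][1] = -4 + 9 = 5, A[0][1] + B[1][1] = 0 + 10 = 10, A[0][2] + B[2][1] = -4 + 10 = 6) = 5 (attained at k = 0)
  C[0][2] = min over k of (A[0][0] + B[0][2] = -4 + 9 = 5, A[0][1] + B[1][2] = 0 + 4 = 4, A[0][2] + B[2][2] = -4 + 3 = -1) = -1 (attained at k = 2)
  C[1][0] = min over k of (A[1][0] + B[0][0] = 2 + -5 = -3, A[1][1] + B[1][0] = -2 + 10 = 8, A[1][2] + B[2][0] = 9 + 8 = 17) = -3 (attained at k = 0)
  C[1][1] = min over k of (A[1][0] + B[0][1] = 2 + 9 = 11, A[1][1] + B[1][1] = -2 + 10 = 8, A[1][2] + B[2][1] = 9 + 10 = 19) = 8 (attained at k = 1)
  C[1][2] = min over k of (A[1][0] + B[0][2] = 2 + 9 = 11, A[1][1] + B[1][2] = -2 + 4 = 2, A[1][2] + B[2][2] = 9 + 3 = 12) = 2 (attained at k = 1)
  C[2][0] = min over k of (A[2][0] + B[0][0] = -5 + -5 = -10, A[2][1] + B[1][0] = 3 + 10 = 13, A[2][2] + B[2][0] = 10 + 8 = 18) = -10 (attained at k = 0)
  C[2][1] = min over k of (A[2][0] + B[0][1] = -5 + 9 = 4, A[2][1] + B[1][1] = 3 + 10 = 13, A[2][2] + B[2][1] = 10 + 10 = 20) = 4 (attained at k = 0)
  C[2][2] = min over k of (A[2][0] + B[0][2] = -5 + 9 = 4, A[2][1] + B[1][2] = 3 + 4 = 7, A[2][2] + B[2][2] = 10 + 3 = 13) = 4 (attained at k = 0)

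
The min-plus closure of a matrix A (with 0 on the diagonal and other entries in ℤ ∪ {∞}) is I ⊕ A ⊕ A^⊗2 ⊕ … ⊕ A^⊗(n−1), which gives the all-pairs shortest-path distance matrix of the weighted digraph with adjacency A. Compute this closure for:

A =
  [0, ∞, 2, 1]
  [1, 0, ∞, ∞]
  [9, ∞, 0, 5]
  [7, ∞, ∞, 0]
Closure =
  [0, ∞, 2, 1]
  [1, 0, 3, 2]
  [9, ∞, 0, 5]
  [7, ∞, 9, 0]

This is the Floyd-Warshall all-pairs shortest-path computation. For each intermediate vertex k = 0, 1, …, 3, update dist[i][j] ← min(dist[i][j], dist[i][k] + dist[k][j]). The final matrix gives, for each (i, j), the minimum total weight of any directed path from i to j (possibly empty when i = j).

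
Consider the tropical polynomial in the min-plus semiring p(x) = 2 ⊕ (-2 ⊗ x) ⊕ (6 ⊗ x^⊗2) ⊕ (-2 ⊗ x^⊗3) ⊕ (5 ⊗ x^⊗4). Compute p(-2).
p(-2) = -8

A tropical monomial a ⊗ x^⊗i evaluates to a + i · x. Evaluating each term at x = -2:
  Term 0 contributes 2 + 0 · -2 = 2
  Term 1 contributes -2 + 1 · -2 = -4
  Term 2 contributes 6 + 2 · -2 = 2
  Term 3 contributes -2 + 3 · -2 = -8
  Term 4 contributes 5 + 4 · -2 = -3
p(-2) = ⊕ of these = min[2, -4, 2, -8, -3] = -8.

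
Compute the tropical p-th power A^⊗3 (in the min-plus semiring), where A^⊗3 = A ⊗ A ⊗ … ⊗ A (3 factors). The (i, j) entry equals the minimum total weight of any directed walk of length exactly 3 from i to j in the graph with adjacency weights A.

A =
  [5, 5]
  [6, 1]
A^⊗3 =
  [12, 7]
  [8, 3]

Each entry (A^⊗3)_ij equals the minimum over all length-3 walks i = v_0 → v_1 → … → v_3 = j of Σ_t A[v_t][v_{t+1}]. For example, for (i, j) = (0, 1) we minimise over 4 possible intermediate vertex sequences; the minimum is 7, attained along the walk 0 → 1 → 1 → 1.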